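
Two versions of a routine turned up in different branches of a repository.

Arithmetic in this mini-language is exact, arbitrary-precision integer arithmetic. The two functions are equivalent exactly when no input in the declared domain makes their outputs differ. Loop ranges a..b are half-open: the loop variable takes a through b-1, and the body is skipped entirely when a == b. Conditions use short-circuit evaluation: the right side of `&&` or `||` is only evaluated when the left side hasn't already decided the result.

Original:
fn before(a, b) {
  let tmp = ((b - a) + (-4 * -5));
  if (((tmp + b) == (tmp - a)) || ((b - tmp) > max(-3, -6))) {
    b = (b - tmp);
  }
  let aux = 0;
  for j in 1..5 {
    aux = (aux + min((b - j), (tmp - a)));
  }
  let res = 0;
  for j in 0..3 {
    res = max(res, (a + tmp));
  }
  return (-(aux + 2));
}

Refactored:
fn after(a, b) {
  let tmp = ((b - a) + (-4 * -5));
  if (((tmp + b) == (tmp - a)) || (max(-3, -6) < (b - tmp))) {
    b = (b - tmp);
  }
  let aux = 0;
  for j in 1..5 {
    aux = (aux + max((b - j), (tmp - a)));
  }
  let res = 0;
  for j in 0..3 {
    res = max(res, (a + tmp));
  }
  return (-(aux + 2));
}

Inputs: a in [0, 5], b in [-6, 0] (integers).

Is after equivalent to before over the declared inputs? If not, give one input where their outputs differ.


Try a=0, b=-6.
before: tmp becomes 14; next (((tmp + b) == (tmp - a)) || ((b - tmp) > max(-3, -6))) evaluates to false; next aux becomes 0; next at j=1:; next aux becomes -7; next at j=2:; next aux becomes -15; next at j=3:; next aux becomes -24; next at j=4:; next aux becomes -34; next res becomes 0; next at j=0:; next res becomes 14; next at j=1:; next res becomes 14; next at j=2:; next res becomes 14; next final value 32
after: tmp becomes 14; next (((tmp + b) == (tmp - a)) || (max(-3, -6) < (b - tmp))) evaluates to false; next aux becomes 0; next at j=1:; next aux becomes 14; next at j=2:; next aux becomes 28; next at j=3:; next aux becomes 42; next at j=4:; next aux becomes 56; next res becomes 0; next at j=0:; next res becomes 14; next at j=1:; next res becomes 14; next at j=2:; next res becomes 14; next final value -58
32 and -58 differ, so these are not the same function on this domain.
verdict: not equivalent; witness: a=0, b=-6


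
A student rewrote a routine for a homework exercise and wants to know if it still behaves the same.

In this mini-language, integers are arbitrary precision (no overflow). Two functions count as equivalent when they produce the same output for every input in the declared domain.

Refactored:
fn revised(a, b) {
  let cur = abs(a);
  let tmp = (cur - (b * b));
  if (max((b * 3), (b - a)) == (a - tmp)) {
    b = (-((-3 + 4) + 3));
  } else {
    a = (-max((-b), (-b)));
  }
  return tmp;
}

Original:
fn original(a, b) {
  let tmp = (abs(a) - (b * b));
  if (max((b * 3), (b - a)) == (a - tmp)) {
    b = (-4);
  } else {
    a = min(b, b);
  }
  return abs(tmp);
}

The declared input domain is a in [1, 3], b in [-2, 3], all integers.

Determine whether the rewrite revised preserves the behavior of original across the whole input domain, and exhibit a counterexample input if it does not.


Evaluate both at a=1, b=-2.
original: tmp := -3 | (max((b * 3), (b - a)) == (a - tmp)): false | a := -2 | result 3
revised: cur := 1 | tmp := -3 | (max((b * 3), (b - a)) == (a - tmp)): false | a := -2 | result -3
3 vs -3 — the two versions disagree here.
verdict: not equivalent; witness: a=1, b=-2


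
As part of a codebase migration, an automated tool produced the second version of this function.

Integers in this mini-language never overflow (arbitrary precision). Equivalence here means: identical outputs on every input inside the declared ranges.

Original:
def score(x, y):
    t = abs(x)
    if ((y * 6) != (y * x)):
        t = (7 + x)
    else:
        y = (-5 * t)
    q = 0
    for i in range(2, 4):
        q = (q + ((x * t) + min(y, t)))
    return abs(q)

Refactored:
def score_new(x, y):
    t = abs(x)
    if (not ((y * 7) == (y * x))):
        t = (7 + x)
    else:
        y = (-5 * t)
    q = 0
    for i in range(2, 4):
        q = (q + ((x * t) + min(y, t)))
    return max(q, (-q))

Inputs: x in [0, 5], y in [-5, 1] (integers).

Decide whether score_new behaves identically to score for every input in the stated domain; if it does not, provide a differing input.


Equivalent. The one real change (`6` became `7`) has no effect anywhere in the declared ranges.
Checked all 42 inputs in the declared domain: the outputs agree on every one.
Tracing x=1, y=-4: score: t = 1; ((y * 6) != (y * x)) -> true; t = 8; q = 0; [i=2]; q = 4; [i=3]; q = 8; return 8 | score_new: t = 1; (not ((y * 7) == (y * x))) -> true; t = 8; q = 0; [i=2]; q = 4; [i=3]; q = 8; return 8 — matching result 8.
verdict: equivalent


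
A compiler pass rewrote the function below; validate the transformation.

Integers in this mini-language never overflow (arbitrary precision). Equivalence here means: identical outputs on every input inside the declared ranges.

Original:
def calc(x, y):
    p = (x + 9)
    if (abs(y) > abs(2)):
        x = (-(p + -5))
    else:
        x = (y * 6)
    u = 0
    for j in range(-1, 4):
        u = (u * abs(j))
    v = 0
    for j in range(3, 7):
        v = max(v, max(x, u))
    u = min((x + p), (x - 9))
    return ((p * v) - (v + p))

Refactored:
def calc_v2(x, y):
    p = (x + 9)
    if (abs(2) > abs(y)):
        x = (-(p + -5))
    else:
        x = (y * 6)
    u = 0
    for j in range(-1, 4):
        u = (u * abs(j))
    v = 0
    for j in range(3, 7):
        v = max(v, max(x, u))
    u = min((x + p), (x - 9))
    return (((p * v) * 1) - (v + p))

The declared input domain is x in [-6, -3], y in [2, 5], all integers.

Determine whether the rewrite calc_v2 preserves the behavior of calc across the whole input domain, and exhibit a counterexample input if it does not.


These are not equivalent — on x=-6, y=3 the outputs split (1 vs 33).
calc: p=3, then (abs(y) > abs(2)) is true, then x=2, then u=0, then (j=-1), then u=0, then (j=0), then u=0, then (j=1), then u=0, then (j=2), then u=0, then (j=3), then u=0, then v=0, then (j=3), then v=2, then (j=4), then v=2, then (j=5), then v=2, then (j=6), then v=2, then u=-7, then returns 1
calc_v2: p=3, then (abs(2) > abs(y)) is false, then x=18, then u=0, then (j=-1), then u=0, then (j=0), then u=0, then (j=1), then u=0, then (j=2), then u=0, then (j=3), then u=0, then v=0, then (j=3), then v=18, then (j=4), then v=18, then (j=5), then v=18, then (j=6), then v=18, then u=9, then returns 33
verdict: not equivalent; witness: x=-6, y=3


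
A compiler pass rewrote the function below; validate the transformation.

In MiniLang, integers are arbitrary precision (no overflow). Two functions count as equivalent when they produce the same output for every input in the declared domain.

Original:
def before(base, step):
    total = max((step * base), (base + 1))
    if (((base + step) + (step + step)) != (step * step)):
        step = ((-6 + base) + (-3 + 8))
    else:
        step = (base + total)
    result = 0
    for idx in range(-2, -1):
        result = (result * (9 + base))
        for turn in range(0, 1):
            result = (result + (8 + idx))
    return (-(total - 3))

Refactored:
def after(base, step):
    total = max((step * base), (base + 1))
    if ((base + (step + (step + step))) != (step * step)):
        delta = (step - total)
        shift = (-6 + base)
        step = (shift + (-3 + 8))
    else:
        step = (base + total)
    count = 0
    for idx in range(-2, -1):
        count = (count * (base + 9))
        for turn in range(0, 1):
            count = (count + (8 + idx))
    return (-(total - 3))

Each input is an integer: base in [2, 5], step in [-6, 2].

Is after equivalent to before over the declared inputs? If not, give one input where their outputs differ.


Reading the diff, among the changes: arithmetic usage differs; also statement counts differ; also local variable names differ.
One worked example (base=2, step=0) — before: total becomes 3; next (((base + step) + (step + step)) != (step * step)) evaluates to true; next step becomes 1; next result becomes 0; next at idx=-2:; next result becomes 0; next at turn=0:; next result becomes 6; next final value 0; after: total becomes 3; next ((base + (step + (step + step))) != (step * step)) evaluates to true; next delta becomes -3; next shift becomes -4; next step becomes 1; next count becomes 0; next at idx=-2:; next count becomes 0; next at turn=0:; next count becomes 6; next final value 0; agreement on 0.
Checked all 36 inputs in the declared domain: the outputs agree on every one.
verdict: equivalent


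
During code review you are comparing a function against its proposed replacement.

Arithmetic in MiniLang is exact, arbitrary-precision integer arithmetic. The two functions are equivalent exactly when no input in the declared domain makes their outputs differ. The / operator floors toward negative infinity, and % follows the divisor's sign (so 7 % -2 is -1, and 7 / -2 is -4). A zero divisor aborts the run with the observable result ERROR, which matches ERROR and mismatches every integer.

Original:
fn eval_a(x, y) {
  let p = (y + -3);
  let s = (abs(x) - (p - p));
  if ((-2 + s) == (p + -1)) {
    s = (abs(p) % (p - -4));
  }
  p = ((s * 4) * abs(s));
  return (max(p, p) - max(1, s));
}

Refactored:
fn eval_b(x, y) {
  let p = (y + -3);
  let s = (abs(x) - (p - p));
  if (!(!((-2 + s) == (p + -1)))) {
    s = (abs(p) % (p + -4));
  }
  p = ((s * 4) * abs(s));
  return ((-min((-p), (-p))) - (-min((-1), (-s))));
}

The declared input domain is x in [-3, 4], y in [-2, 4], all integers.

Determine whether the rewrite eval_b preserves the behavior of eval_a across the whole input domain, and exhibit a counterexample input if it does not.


There is a counterexample at x=-2, y=4: 3 on one side, -17 on the other.
eval_a: p = 1; s = 2; ((-2 + s) == (p + -1)) -> true; s = 1; p = 4; return 3
eval_b: p = 1; s = 2; (!(!((-2 + s) == (p + -1)))) -> true; s = -2; p = -16; return -17
verdict: not equivalent; witness: x=-2, y=4


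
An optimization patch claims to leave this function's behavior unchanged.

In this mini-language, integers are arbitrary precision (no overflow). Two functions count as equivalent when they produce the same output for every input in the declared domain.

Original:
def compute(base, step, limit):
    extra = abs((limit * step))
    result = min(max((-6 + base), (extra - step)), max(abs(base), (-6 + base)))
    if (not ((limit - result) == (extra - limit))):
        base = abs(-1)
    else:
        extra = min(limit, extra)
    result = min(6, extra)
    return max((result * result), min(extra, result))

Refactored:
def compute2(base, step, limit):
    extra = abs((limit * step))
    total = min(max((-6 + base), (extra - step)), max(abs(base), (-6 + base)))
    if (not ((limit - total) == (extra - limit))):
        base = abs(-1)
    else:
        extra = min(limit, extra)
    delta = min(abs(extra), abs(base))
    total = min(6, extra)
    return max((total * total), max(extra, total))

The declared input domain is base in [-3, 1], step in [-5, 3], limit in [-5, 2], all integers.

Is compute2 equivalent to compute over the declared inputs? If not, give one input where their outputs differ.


Equivalent. There is a behavioral-looking edit here, yet the outcome never shifts on this domain.
Across all 360 domain points the two functions coincide.
As a probe, take base=-2, step=-1, limit=0: compute runs extra := 0 | result := 1 | (not ((limit - result) == (extra - limit))): true | base := 1 | result := 0 | result 0; compute2 runs extra := 0 | total := 1 | (not ((limit - total) == (extra - limit))): true | base := 1 | delta := 0 | total := 0 | result 0; both end at 0.
verdict: equivalent


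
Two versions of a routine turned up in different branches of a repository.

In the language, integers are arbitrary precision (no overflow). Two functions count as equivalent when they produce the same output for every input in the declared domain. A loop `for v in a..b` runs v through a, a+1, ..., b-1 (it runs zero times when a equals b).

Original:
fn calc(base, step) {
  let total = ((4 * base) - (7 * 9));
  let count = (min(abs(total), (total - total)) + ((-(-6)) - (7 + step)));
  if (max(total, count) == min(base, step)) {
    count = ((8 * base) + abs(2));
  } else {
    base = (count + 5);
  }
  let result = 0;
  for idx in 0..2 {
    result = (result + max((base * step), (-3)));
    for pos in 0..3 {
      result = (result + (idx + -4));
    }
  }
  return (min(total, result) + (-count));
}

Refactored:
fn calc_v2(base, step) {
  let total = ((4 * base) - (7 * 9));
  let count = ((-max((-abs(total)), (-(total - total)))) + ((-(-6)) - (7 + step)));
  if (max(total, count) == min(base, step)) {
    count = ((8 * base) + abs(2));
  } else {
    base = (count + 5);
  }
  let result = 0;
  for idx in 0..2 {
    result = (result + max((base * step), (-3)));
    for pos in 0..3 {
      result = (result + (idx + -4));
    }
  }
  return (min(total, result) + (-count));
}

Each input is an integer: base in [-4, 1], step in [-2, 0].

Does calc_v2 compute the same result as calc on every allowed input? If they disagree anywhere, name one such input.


This is a faithful refactor — min/max/abs usage differs, but the computed results match everywhere.
Tracing base=1, step=0: calc: total = -59; count = -1; (max(total, count) == min(base, step)) -> false; base = 4; result = 0; [idx=0]; result = 0; [pos=0]; result = -4; [pos=1]; result = -8; [pos=2]; result = -12; [idx=1]; result = -12; [pos=0]; result = -15; [pos=1]; result = -18; [pos=2]; result = -21; return -58 | calc_v2: total = -59; count = -1; (max(total, count) == min(base, step)) -> false; base = 4; result = 0; [idx=0]; result = 0; [pos=0]; result = -4; [pos=1]; result = -8; [pos=2]; result = -12; [idx=1]; result = -12; [pos=0]; result = -15; [pos=1]; result = -18; [pos=2]; result = -21; return -58 — matching result -58.
Every one of the 18 inputs gives matching results.
verdict: equivalent


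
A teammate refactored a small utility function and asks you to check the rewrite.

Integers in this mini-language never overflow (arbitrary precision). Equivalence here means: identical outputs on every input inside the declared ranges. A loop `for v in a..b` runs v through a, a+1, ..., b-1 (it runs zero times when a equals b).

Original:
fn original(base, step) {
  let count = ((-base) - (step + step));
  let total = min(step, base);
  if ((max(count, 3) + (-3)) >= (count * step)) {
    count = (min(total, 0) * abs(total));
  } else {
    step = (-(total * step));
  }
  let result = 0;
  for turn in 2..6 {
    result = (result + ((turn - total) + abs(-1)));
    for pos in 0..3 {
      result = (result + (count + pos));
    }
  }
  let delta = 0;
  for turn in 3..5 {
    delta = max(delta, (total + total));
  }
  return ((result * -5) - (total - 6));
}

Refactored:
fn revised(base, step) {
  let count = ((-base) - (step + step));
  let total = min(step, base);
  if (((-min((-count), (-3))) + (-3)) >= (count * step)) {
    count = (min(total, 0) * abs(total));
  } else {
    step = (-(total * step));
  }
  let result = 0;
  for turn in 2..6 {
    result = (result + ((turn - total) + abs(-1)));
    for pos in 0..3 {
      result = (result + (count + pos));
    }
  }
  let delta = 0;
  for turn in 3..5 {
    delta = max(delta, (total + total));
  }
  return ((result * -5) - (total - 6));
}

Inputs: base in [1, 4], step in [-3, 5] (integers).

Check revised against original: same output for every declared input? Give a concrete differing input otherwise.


Equivalent — the differences include min/max/abs usage differs, yet no declared input distinguishes the two.
One worked example (base=4, step=-3) — original: count := 2 | total := -3 | ((max(count, 3) + (-3)) >= (count * step)): true | count := -9 | result := 0 | iter turn=2: | result := 6 | iter pos=0: | result := -3 | iter pos=1: | result := -11 | iter pos=2: | result := -18 | iter turn=3: | result := -11 | iter pos=0: | result := -20 | iter pos=1: | result := -28 | iter pos=2: | result := -35 | iter turn=4: | result := -27 | iter pos=0: | result := -36 | iter pos=1: | result := -44 | iter pos=2: | result := -51 | iter turn=5: | result := -42 | iter pos=0: | result := -51 | iter pos=1: | result := -59 | iter pos=2: | result := -66 | delta := 0 | iter turn=3: | delta := 0 | iter turn=4: | delta := 0 | result 339; revised: count := 2 | total := -3 | (((-min((-count), (-3))) + (-3)) >= (count * step)): true | count := -9 | result := 0 | iter turn=2: | result := 6 | iter pos=0: | result := -3 | iter pos=1: | result := -11 | iter pos=2: | result := -18 | iter turn=3: | result := -11 | iter pos=0: | result := -20 | iter pos=1: | result := -28 | iter pos=2: | result := -35 | iter turn=4: | result := -27 | iter pos=0: | result := -36 | iter pos=1: | result := -44 | iter pos=2: | result := -51 | iter turn=5: | result := -42 | iter pos=0: | result := -51 | iter pos=1: | result := -59 | iter pos=2: | result := -66 | delta := 0 | iter turn=3: | delta := 0 | iter turn=4: | delta := 0 | result 339; agreement on 339.
An exhaustive pass over the 36 declared inputs shows identical outputs.
verdict: equivalent


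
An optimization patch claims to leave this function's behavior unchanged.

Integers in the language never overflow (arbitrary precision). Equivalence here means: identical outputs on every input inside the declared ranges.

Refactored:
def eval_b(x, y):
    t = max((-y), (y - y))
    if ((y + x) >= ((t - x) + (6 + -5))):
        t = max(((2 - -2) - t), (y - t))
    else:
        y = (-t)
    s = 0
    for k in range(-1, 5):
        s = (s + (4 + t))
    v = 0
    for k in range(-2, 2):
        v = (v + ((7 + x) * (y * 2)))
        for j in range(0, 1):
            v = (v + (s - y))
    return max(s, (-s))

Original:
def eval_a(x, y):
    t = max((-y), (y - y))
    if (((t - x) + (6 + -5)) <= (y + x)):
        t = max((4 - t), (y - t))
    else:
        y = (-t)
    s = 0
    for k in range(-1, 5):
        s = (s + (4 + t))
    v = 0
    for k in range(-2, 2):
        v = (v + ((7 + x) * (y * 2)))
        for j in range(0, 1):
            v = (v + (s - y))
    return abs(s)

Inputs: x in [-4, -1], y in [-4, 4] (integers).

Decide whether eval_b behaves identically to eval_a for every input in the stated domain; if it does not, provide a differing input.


Behavior is preserved: although comparison usage differs; and constant usage differs; and arithmetic usage differs; and min/max/abs usage differs, the outputs never diverge.
As a probe, take x=-2, y=-2: eval_a runs t=2, then (((t - x) + (6 + -5)) <= (y + x)) is false, then y=-2, then s=0, then (k=-1), then s=6, then (k=0), then s=12, then (k=1), then s=18, then (k=2), then s=24, then (k=3), then s=30, then (k=4), then s=36, then v=0, then (k=-2), then v=-20, then (j=0), then v=18, then (k=-1), then v=-2, then (j=0), then v=36, then (k=0), then v=16, then (j=0), then v=54, then (k=1), then v=34, then (j=0), then v=72, then returns 36; eval_b runs t=2, then ((y + x) >= ((t - x) + (6 + -5))) is false, then y=-2, then s=0, then (k=-1), then s=6, then (k=0), then s=12, then (k=1), then s=18, then (k=2), then s=24, then (k=3), then s=30, then (k=4), then s=36, then v=0, then (k=-2), then v=-20, then (j=0), then v=18, then (k=-1), then v=-2, then (j=0), then v=36, then (k=0), then v=16, then (j=0), then v=54, then (k=1), then v=34, then (j=0), then v=72, then returns 36; both end at 36.
Every one of the 36 inputs gives matching results.
verdict: equivalent


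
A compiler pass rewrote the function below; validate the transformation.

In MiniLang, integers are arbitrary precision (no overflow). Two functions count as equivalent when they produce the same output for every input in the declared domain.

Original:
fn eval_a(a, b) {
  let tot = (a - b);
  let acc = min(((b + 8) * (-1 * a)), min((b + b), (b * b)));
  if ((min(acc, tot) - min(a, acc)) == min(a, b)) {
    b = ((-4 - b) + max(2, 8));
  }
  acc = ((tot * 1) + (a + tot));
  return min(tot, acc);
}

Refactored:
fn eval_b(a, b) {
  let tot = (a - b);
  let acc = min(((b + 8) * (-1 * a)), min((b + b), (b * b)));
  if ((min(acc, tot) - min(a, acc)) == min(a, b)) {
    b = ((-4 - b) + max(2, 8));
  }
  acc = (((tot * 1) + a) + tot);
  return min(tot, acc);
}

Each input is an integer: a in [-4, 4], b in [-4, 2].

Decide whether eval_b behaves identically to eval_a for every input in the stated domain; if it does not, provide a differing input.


Although same computation, different form, 63/63 inputs agree.
verdict: equivalent


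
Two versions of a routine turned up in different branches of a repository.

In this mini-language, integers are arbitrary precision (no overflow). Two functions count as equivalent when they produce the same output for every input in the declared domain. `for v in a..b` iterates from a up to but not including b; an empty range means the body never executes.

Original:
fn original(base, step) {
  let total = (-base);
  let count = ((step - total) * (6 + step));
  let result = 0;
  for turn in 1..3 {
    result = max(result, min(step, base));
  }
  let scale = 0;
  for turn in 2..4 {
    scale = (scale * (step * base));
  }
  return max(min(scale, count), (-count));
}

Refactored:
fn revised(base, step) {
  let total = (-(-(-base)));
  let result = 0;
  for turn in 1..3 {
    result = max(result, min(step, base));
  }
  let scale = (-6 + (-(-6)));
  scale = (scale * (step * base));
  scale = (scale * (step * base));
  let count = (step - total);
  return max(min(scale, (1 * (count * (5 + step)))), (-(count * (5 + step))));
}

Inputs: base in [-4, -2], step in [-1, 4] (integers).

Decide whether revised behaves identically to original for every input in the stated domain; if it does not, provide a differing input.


There is a counterexample at base=-4, step=-1: 25 on one side, 20 on the other.
original: total = 4; count = -25; result = 0; [turn=1]; result = 0; [turn=2]; result = 0; scale = 0; [turn=2]; scale = 0; [turn=3]; scale = 0; return 25
revised: total = 4; result = 0; [turn=1]; result = 0; [turn=2]; result = 0; scale = 0; scale = 0; scale = 0; count = -5; return 20
verdict: not equivalent; witness: base=-4, step=-1


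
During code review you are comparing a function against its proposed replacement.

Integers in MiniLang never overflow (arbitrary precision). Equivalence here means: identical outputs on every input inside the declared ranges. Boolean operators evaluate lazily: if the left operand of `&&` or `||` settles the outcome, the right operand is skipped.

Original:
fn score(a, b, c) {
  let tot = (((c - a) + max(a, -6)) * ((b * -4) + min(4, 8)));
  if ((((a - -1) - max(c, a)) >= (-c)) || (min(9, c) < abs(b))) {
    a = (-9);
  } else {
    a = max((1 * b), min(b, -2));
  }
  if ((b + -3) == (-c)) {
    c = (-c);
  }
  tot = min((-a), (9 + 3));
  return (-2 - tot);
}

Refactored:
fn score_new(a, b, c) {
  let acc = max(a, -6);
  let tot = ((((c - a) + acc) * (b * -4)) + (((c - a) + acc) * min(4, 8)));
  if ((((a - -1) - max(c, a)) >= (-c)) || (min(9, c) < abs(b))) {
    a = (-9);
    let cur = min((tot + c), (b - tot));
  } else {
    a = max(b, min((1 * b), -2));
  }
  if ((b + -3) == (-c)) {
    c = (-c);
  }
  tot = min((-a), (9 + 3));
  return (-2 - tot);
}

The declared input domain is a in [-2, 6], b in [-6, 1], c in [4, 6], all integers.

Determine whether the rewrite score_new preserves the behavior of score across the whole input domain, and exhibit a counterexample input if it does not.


Reading the diff, among the changes: arithmetic usage differs; and statement counts differ; and local variable names differ; and min/max/abs usage differs.
Tracing a=-1, b=-4, c=4: score: tot=80, then ((((a - -1) - max(c, a)) >= (-c)) || (min(9, c) < abs(b))) is true, then a=-9, then ((b + -3) == (-c)) is false, then tot=9, then returns -11 | score_new: acc=-1, then tot=80, then ((((a - -1) - max(c, a)) >= (-c)) || (min(9, c) < abs(b))) is true, then a=-9, then cur=-84, then ((b + -3) == (-c)) is false, then tot=9, then returns -11 — matching result -11.
Checked all 216 inputs in the declared domain: the outputs agree on every one.
verdict: equivalent


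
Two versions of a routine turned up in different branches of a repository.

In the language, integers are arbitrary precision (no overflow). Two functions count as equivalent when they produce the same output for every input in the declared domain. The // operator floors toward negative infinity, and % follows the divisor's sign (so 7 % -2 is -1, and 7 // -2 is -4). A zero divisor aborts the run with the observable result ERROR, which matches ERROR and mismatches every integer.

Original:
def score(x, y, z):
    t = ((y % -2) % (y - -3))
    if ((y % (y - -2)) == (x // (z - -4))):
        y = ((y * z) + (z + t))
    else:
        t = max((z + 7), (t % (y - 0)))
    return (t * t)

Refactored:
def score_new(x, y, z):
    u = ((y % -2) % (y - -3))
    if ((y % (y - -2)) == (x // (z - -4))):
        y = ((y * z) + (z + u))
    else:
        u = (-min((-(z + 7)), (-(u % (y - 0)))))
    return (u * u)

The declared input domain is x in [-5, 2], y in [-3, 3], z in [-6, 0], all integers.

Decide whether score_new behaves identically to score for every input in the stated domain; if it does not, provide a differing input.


Side by side, the visible changes include: min/max/abs usage differs, plus local variable names differ.
Tracing x=1, y=1, z=0: score: t becomes 3; next ((y % (y - -2)) == (x // (z - -4))) evaluates to false; next t becomes 7; next final value 49 | score_new: u becomes 3; next ((y % (y - -2)) == (x // (z - -4))) evaluates to false; next u becomes 7; next final value 49 — matching result 49.
Sweeping the whole domain (392 inputs) finds no disagreement.
verdict: equivalent


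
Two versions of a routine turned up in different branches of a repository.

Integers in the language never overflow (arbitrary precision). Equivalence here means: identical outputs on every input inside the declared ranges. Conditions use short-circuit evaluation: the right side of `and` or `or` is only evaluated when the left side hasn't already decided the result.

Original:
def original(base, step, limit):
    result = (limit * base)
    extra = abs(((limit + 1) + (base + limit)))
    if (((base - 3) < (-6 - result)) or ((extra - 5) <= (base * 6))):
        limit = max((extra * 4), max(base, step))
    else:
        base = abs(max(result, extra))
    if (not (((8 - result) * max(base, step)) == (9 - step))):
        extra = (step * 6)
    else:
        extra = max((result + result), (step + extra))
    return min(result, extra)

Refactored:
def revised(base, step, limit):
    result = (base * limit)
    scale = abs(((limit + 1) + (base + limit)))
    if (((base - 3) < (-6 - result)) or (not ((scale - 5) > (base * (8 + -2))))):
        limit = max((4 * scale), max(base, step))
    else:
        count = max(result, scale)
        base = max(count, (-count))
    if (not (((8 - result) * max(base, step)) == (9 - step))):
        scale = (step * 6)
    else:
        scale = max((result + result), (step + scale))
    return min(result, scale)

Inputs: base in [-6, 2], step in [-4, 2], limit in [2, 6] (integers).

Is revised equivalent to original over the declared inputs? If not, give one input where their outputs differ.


Behavior is preserved: although statement counts differ, and arithmetic usage differs, and min/max/abs usage differs, and comparison usage differs, and boolean connective usage differs, and local variable names differ, and constant usage differs, the outputs never diverge.
As a probe, take base=1, step=0, limit=3: original runs result=3, then extra=8, then (((base - 3) < (-6 - result)) or ((extra - 5) <= (base * 6))) is true, then limit=32, then (not (((8 - result) * max(base, step)) == (9 - step))) is true, then extra=0, then returns 0; revised runs result=3, then scale=8, then (((base - 3) < (-6 - result)) or (not ((scale - 5) > (base * (8 + -2))))) is true, then limit=32, then (not (((8 - result) * max(base, step)) == (9 - step))) is true, then scale=0, then returns 0; both end at 0.
Every one of the 315 inputs gives matching results.
verdict: equivalent


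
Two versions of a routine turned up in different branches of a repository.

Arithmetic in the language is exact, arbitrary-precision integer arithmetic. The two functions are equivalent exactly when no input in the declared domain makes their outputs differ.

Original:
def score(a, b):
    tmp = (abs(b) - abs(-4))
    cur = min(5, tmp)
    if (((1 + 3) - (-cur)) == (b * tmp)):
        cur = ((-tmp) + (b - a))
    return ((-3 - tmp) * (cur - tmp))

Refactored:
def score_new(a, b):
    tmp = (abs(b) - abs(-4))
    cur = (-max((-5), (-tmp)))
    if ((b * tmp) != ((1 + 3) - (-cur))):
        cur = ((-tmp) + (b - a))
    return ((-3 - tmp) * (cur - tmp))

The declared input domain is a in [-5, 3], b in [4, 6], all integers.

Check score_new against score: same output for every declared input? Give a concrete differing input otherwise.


There is a counterexample at a=-5, b=4: 0 on one side, -27 on the other.
score: tmp := 0 | cur := 0 | (((1 + 3) - (-cur)) == (b * tmp)): false | result 0
score_new: tmp := 0 | cur := 0 | ((b * tmp) != ((1 + 3) - (-cur))): true | cur := 9 | result -27
verdict: not equivalent; witness: a=-5, b=4


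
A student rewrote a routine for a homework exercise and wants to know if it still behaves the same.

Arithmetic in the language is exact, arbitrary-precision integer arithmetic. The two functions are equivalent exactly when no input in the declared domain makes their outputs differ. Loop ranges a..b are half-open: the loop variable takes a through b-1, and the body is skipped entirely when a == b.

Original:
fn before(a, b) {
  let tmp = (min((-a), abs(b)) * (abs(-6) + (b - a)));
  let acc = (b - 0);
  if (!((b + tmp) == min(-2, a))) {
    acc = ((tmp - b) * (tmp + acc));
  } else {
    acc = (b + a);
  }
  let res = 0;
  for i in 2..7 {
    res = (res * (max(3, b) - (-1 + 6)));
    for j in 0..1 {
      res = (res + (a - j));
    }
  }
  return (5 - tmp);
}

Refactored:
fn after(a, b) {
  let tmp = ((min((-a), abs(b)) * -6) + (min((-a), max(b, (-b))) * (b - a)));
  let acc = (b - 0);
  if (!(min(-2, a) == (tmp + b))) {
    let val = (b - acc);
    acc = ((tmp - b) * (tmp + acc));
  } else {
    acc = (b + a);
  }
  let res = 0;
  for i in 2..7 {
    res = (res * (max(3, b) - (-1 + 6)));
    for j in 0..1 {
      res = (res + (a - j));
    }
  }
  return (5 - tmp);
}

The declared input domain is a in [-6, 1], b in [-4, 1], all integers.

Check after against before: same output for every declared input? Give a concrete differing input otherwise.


Evaluate both at a=-6, b=-4.
before: tmp becomes 32; next acc becomes -4; next (!((b + tmp) == min(-2, a))) evaluates to true; next acc becomes 1008; next res becomes 0; next at i=2:; next res becomes 0; next at j=0:; next res becomes -6; next at i=3:; next res becomes 12; next at j=0:; next res becomes 6; next at i=4:; next res becomes -12; next at j=0:; next res becomes -18; next at i=5:; next res becomes 36; next at j=0:; next res becomes 30; next at i=6:; next res becomes -60; next at j=0:; next res becomes -66; next final value -27
after: tmp becomes -16; next acc becomes -4; next (!(min(-2, a) == (tmp + b))) evaluates to true; next val becomes 0; next acc becomes 240; next res becomes 0; next at i=2:; next res becomes 0; next at j=0:; next res becomes -6; next at i=3:; next res becomes 12; next at j=0:; next res becomes 6; next at i=4:; next res becomes -12; next at j=0:; next res becomes -18; next at i=5:; next res becomes 36; next at j=0:; next res becomes 30; next at i=6:; next res becomes -60; next at j=0:; next res becomes -66; next final value 21
-27 against 21: the behavior changed.
verdict: not equivalent; witness: a=-6, b=-4


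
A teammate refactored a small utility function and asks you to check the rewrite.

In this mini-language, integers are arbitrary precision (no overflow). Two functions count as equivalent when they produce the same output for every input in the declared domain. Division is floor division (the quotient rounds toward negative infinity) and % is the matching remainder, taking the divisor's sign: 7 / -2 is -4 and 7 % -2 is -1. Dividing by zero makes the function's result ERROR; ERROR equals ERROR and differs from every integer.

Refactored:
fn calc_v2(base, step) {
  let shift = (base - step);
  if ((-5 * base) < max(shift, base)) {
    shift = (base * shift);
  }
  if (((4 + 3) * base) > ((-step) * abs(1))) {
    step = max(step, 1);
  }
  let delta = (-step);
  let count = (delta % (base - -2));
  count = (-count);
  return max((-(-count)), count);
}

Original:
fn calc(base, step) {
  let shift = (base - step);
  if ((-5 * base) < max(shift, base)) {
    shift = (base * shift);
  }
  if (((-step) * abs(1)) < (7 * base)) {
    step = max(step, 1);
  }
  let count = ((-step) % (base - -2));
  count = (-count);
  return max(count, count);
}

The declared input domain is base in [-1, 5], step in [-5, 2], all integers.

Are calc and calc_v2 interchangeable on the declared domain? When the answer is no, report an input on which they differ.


Comparing the listings, the differences include: local variable names differ; also comparison usage differs; also statement counts differ; also arithmetic usage differs; also constant usage differs.
One worked example (base=3, step=-4) — calc: shift := 7 | ((-5 * base) < max(shift, base)): true | shift := 21 | (((-step) * abs(1)) < (7 * base)): true | step := 1 | count := 4 | count := -4 | result -4; calc_v2: shift := 7 | ((-5 * base) < max(shift, base)): true | shift := 21 | (((4 + 3) * base) > ((-step) * abs(1))): true | step := 1 | delta := -1 | count := 4 | count := -4 | result -4; agreement on -4.
Sweeping the whole domain (56 inputs) finds no disagreement.
verdict: equivalent


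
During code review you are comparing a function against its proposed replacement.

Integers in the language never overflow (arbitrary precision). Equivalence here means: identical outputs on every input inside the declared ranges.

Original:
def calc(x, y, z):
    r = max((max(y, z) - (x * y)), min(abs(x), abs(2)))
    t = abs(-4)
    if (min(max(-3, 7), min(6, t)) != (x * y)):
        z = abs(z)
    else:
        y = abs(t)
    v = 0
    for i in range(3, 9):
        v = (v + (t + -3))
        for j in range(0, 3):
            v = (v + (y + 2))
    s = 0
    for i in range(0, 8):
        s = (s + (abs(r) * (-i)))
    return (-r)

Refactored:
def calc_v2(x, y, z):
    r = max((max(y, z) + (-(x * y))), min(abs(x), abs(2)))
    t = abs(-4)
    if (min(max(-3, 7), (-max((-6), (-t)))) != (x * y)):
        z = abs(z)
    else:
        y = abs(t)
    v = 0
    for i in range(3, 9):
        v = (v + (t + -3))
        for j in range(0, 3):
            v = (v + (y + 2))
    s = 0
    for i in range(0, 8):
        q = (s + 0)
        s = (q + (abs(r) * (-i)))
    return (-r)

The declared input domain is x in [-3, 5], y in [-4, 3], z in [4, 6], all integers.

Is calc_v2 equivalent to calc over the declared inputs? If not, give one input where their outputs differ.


The two versions differ — the changes include statement counts differ, constant usage differs, min/max/abs usage differs, local variable names differ, arithmetic usage differs.
As a probe, take x=3, y=-4, z=6: calc runs r = 18; t = 4; (min(max(-3, 7), min(6, t)) != (x * y)) -> true; z = 6; v = 0; [i=3]; v = 1; [j=0]; v = -1; [j=1]; v = -3; [j=2]; v = -5; [i=4]; v = -4; [j=0]; v = -6; [j=1]; v = -8; [j=2]; v = -10; [i=5]; v = -9; [j=0]; v = -11; [j=1]; v = -13; [j=2]; v = -15; [i=6]; v = -14; [j=0]; v = -16; [j=1]; v = -18; [j=2]; v = -20; [i=7]; v = -19; [j=0]; v = -21; [j=1]; v = -23; [j=2]; v = -25; [i=8]; v = -24; [j=0]; v = -26; [j=1]; v = -28; [j=2]; v = -30; s = 0; [i=0]; s = 0; [i=1]; s = -18; [i=2]; s = -54; [i=3]; s = -108; [i=4]; s = -180; [i=5]; s = -270; [i=6]; s = -378; [i=7]; s = -504; return -18; calc_v2 runs r = 18; t = 4; (min(max(-3, 7), (-max((-6), (-t)))) != (x * y)) -> true; z = 6; v = 0; [i=3]; v = 1; [j=0]; v = -1; [j=1]; v = -3; [j=2]; v = -5; [i=4]; v = -4; [j=0]; v = -6; [j=1]; v = -8; [j=2]; v = -10; [i=5]; v = -9; [j=0]; v = -11; [j=1]; v = -13; [j=2]; v = -15; [i=6]; v = -14; [j=0]; v = -16; [j=1]; v = -18; [j=2]; v = -20; [i=7]; v = -19; [j=0]; v = -21; [j=1]; v = -23; [j=2]; v = -25; [i=8]; v = -24; [j=0]; v = -26; [j=1]; v = -28; [j=2]; v = -30; s = 0; [i=0]; q = 0; s = 0; [i=1]; q = 0; s = -18; [i=2]; q = -18; s = -54; [i=3]; q = -54; s = -108; [i=4]; q = -108; s = -180; [i=5]; q = -180; s = -270; [i=6]; q = -270; s = -378; [i=7]; q = -378; s = -504; return -18; both end at -18.
Sweeping the whole domain (216 inputs) finds no disagreement.
verdict: equivalent


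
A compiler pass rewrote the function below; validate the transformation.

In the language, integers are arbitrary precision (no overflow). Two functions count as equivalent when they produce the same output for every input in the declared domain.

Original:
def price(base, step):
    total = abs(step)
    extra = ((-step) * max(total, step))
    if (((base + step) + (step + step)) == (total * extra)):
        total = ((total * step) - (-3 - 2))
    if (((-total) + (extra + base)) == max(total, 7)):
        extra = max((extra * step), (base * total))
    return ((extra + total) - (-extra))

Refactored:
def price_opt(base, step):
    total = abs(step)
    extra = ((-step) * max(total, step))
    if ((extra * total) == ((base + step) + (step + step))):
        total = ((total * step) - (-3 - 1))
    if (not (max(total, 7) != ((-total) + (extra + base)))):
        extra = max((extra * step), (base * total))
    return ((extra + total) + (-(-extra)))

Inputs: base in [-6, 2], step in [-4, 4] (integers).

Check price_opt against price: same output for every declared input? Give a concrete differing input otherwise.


base=-4, step=1 yields 4 from price but 3 from price_opt.
verdict: not equivalent; witness: base=-4, step=1


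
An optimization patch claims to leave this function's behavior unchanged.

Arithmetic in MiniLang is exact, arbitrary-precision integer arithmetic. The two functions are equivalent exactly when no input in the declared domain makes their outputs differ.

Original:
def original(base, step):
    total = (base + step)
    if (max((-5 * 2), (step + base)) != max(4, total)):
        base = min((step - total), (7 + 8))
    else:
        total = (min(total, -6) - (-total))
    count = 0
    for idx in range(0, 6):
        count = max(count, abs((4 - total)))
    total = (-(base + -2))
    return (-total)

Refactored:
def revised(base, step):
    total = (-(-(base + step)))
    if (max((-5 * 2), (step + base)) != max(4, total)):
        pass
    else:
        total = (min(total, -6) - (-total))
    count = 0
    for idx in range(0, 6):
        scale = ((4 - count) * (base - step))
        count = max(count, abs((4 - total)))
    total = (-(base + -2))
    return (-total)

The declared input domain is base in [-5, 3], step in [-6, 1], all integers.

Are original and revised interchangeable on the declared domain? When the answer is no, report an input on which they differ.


Run the pair on base=-5, step=-6.
original: total becomes -11; next (max((-5 * 2), (step + base)) != max(4, total)) evaluates to true; next base becomes 5; next count becomes 0; next at idx=0:; next count becomes 15; next at idx=1:; next count becomes 15; next at idx=2:; next count becomes 15; next at idx=3:; next count becomes 15; next at idx=4:; next count becomes 15; next at idx=5:; next count becomes 15; next total becomes -3; next final value 3
revised: total becomes -11; next (max((-5 * 2), (step + base)) != max(4, total)) evaluates to true; next count becomes 0; next at idx=0:; next scale becomes 4; next count becomes 15; next at idx=1:; next scale becomes -11; next count becomes 15; next at idx=2:; next scale becomes -11; next count becomes 15; next at idx=3:; next scale becomes -11; next count becomes 15; next at idx=4:; next scale becomes -11; next count becomes 15; next at idx=5:; next scale becomes -11; next count becomes 15; next total becomes 7; next final value -7
3 and -7 differ, so these are not the same function on this domain.
verdict: not equivalent; witness: base=-5, step=-6


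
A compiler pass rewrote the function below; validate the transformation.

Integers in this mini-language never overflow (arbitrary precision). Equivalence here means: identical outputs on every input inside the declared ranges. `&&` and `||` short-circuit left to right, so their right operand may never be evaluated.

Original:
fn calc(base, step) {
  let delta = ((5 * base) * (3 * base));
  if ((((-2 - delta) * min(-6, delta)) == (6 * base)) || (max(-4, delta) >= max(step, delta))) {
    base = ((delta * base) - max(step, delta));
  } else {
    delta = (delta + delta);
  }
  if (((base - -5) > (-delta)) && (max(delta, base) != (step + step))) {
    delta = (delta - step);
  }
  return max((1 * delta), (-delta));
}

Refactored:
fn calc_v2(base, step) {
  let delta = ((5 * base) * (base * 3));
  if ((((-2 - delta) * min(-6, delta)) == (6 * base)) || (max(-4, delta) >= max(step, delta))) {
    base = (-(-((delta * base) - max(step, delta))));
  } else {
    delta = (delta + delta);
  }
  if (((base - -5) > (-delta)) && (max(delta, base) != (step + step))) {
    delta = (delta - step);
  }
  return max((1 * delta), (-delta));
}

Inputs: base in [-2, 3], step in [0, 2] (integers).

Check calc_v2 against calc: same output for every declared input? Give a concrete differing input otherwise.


Behavior is preserved: although same computation, different form, the outputs never diverge.
Spot check at base=-1, step=2 — calc: delta becomes 15; next ((((-2 - delta) * min(-6, delta)) == (6 * base)) || (max(-4, delta) >= max(step, delta))) evaluates to true; next base becomes -30; next (((base - -5) > (-delta)) && (max(delta, base) != (step + step))) evaluates to false; next final value 15. calc_v2: delta becomes 15; next ((((-2 - delta) * min(-6, delta)) == (6 * base)) || (max(-4, delta) >= max(step, delta))) evaluates to true; next base becomes -30; next (((base - -5) > (-delta)) && (max(delta, base) != (step + step))) evaluates to false; next final value 15. Both give 15.
Checked all 18 inputs in the declared domain: the outputs agree on every one.
verdict: equivalent
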